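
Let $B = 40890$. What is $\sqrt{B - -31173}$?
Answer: $3 \sqrt{8007} \approx 268.45$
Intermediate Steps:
$\sqrt{B - -31173} = \sqrt{40890 - -31173} = \sqrt{40890 + 31173} = \sqrt{72063} = 3 \sqrt{8007}$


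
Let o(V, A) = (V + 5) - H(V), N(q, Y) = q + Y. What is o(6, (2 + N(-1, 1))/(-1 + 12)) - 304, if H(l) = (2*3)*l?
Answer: -329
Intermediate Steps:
H(l) = 6*l
N(q, Y) = Y + q
o(V, A) = 5 - 5*V (o(V, A) = (V + 5) - 6*V = (5 + V) - 6*V = 5 - 5*V)
o(6, (2 + N(-1, 1))/(-1 + 12)) - 304 = (5 - 5*6) - 304 = (5 - 30) - 304 = -25 - 304 = -329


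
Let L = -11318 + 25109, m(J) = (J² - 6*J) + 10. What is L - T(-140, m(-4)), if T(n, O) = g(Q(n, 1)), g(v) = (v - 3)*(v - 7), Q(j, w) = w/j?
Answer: 269890599/19600 ≈ 13770.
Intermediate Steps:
g(v) = (-7 + v)*(-3 + v) (g(v) = (-3 + v)*(-7 + v) = (-7 + v)*(-3 + v))
m(J) = 10 + J² - 6*J
T(n, O) = 21 + n⁻² - 10/n (T(n, O) = 21 + (1/n)² - 10/n = 21 + n⁻² - 10/n)
L = 13791
L - T(-140, m(-4)) = 13791 - (21 + (-140)⁻² - 10/(-140)) = 13791 - (21 + 1/19600 - 10*(-1/140)) = 13791 - (21 + 1/19600 + 1/14) = 13791 - 1*413001/19600 = 13791 - 413001/19600 = 269890599/19600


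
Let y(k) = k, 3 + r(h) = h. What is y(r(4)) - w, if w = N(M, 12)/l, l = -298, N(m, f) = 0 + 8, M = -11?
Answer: 153/149 ≈ 1.0268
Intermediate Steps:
r(h) = -3 + h
N(m, f) = 8
w = -4/149 (w = 8/(-298) = 8*(-1/298) = -4/149 ≈ -0.026846)
y(r(4)) - w = (-3 + 4) - 1*(-4/149) = 1 + 4/149 = 153/149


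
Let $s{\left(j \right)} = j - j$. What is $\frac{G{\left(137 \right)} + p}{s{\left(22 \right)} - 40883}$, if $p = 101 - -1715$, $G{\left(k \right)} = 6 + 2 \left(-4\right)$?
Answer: $- \frac{1814}{40883} \approx -0.044371$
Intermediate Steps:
$s{\left(j \right)} = 0$
$G{\left(k \right)} = -2$ ($G{\left(k \right)} = 6 - 8 = -2$)
$p = 1816$ ($p = 101 + 1715 = 1816$)
$\frac{G{\left(137 \right)} + p}{s{\left(22 \right)} - 40883} = \frac{-2 + 1816}{0 - 40883} = \frac{1814}{-40883} = 1814 \left(- \frac{1}{40883}\right) = - \frac{1814}{40883}$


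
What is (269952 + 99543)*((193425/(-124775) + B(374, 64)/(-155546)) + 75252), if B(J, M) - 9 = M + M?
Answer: 134072035286114385/4821926 ≈ 2.7805e+10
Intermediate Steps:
B(J, M) = 9 + 2*M (B(J, M) = 9 + (M + M) = 9 + 2*M)
(269952 + 99543)*((193425/(-124775) + B(374, 64)/(-155546)) + 75252) = (269952 + 99543)*((193425/(-124775) + (9 + 2*64)/(-155546)) + 75252) = 369495*((193425*(-1/124775) + (9 + 128)*(-1/155546)) + 75252) = 369495*((-7737/4991 + 137*(-1/155546)) + 75252) = 369495*((-7737/4991 - 137/155546) + 75252) = 369495*(-1204143169/776330086 + 75252) = 369495*(58419187488503/776330086) = 134072035286114385/4821926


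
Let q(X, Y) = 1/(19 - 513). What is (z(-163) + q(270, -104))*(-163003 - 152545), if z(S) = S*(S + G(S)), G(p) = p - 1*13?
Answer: -4306750093718/247 ≈ -1.7436e+10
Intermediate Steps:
G(p) = -13 + p (G(p) = p - 13 = -13 + p)
z(S) = S*(-13 + 2*S) (z(S) = S*(S + (-13 + S)) = S*(-13 + 2*S))
q(X, Y) = -1/494 (q(X, Y) = 1/(-494) = -1/494)
(z(-163) + q(270, -104))*(-163003 - 152545) = (-163*(-13 + 2*(-163)) - 1/494)*(-163003 - 152545) = (-163*(-13 - 326) - 1/494)*(-315548) = (-163*(-339) - 1/494)*(-315548) = (55257 - 1/494)*(-315548) = (27296957/494)*(-315548) = -4306750093718/247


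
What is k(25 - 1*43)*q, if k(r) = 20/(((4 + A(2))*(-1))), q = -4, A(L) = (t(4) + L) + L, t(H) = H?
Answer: 20/3 ≈ 6.6667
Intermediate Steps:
A(L) = 4 + 2*L (A(L) = (4 + L) + L = 4 + 2*L)
k(r) = -5/3 (k(r) = 20/(((4 + (4 + 2*2))*(-1))) = 20/(((4 + (4 + 4))*(-1))) = 20/(((4 + 8)*(-1))) = 20/((12*(-1))) = 20/(-12) = 20*(-1/12) = -5/3)
k(25 - 1*43)*q = -5/3*(-4) = 20/3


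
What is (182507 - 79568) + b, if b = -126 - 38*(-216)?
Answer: 111021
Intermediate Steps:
b = 8082 (b = -126 + 8208 = 8082)
(182507 - 79568) + b = (182507 - 79568) + 8082 = 102939 + 8082 = 111021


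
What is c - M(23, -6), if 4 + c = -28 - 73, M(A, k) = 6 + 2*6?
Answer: -123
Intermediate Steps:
M(A, k) = 18 (M(A, k) = 6 + 12 = 18)
c = -105 (c = -4 + (-28 - 73) = -4 - 101 = -105)
c - M(23, -6) = -105 - 1*18 = -105 - 18 = -123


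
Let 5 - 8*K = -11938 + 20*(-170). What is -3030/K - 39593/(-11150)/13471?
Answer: -3640280520601/2304543915950 ≈ -1.5796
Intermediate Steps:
K = 15343/8 (K = 5/8 - (-11938 + 20*(-170))/8 = 5/8 - (-11938 - 3400)/8 = 5/8 - ⅛*(-15338) = 5/8 + 7669/4 = 15343/8 ≈ 1917.9)
-3030/K - 39593/(-11150)/13471 = -3030/15343/8 - 39593/(-11150)/13471 = -3030*8/15343 - 39593*(-1/11150)*(1/13471) = -24240/15343 + (39593/11150)*(1/13471) = -24240/15343 + 39593/150201650 = -3640280520601/2304543915950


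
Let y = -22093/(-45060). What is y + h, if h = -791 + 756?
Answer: -1555007/45060 ≈ -34.510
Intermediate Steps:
y = 22093/45060 (y = -22093*(-1/45060) = 22093/45060 ≈ 0.49030)
h = -35
y + h = 22093/45060 - 35 = -1555007/45060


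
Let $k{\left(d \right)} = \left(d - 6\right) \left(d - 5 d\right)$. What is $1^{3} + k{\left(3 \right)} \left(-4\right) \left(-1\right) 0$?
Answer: $1$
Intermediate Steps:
$k{\left(d \right)} = - 4 d \left(-6 + d\right)$ ($k{\left(d \right)} = \left(-6 + d\right) \left(- 4 d\right) = - 4 d \left(-6 + d\right)$)
$1^{3} + k{\left(3 \right)} \left(-4\right) \left(-1\right) 0 = 1^{3} + 4 \cdot 3 \left(6 - 3\right) \left(-4\right) \left(-1\right) 0 = 1 + 4 \cdot 3 \left(6 - 3\right) 4 \cdot 0 = 1 + 4 \cdot 3 \cdot 3 \cdot 0 = 1 + 36 \cdot 0 = 1 + 0 = 1$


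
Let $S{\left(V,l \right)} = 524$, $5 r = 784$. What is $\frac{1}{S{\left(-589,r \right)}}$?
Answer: $\frac{1}{524} \approx 0.0019084$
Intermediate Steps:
$r = \frac{784}{5}$ ($r = \frac{1}{5} \cdot 784 = \frac{784}{5} \approx 156.8$)
$\frac{1}{S{\left(-589,r \right)}} = \frac{1}{524}$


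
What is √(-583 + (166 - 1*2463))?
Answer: 24*I*√5 ≈ 53.666*I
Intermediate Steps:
√(-583 + (166 - 1*2463)) = √(-583 + (166 - 2463)) = √(-583 - 2297) = √(-2880) = 24*I*√5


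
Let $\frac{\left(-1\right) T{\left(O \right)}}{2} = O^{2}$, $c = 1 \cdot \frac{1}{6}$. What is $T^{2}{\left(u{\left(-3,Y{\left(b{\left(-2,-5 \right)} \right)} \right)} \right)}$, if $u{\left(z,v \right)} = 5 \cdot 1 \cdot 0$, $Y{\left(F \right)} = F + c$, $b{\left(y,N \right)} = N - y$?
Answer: $0$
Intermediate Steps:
$c = \frac{1}{6}$ ($c = 1 \cdot \frac{1}{6} = \frac{1}{6} \approx 0.16667$)
$Y{\left(F \right)} = \frac{1}{6} + F$ ($Y{\left(F \right)} = F + \frac{1}{6} = \frac{1}{6} + F$)
$u{\left(z,v \right)} = 0$ ($u{\left(z,v \right)} = 5 \cdot 0 = 0$)
$T{\left(O \right)} = - 2 O^{2}$
$T^{2}{\left(u{\left(-3,Y{\left(b{\left(-2,-5 \right)} \right)} \right)} \right)} = \left(- 2 \cdot 0^{2}\right)^{2} = \left(\left(-2\right) 0\right)^{2} = 0^{2} = 0$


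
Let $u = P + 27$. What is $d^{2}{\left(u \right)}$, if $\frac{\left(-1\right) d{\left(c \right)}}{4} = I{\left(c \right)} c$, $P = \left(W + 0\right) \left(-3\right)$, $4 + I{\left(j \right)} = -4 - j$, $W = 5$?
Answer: $921600$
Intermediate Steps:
$I{\left(j \right)} = -8 - j$ ($I{\left(j \right)} = -4 - \left(4 + j\right) = -8 - j$)
$P = -15$ ($P = \left(5 + 0\right) \left(-3\right) = 5 \left(-3\right) = -15$)
$u = 12$ ($u = -15 + 27 = 12$)
$d{\left(c \right)} = - 4 c \left(-8 - c\right)$ ($d{\left(c \right)} = - 4 \left(-8 - c\right) c = - 4 c \left(-8 - c\right)$)
$d^{2}{\left(u \right)} = \left(4 \cdot 12 \left(8 + 12\right)\right)^{2} = \left(4 \cdot 12 \cdot 20\right)^{2} = 960^{2} = 921600$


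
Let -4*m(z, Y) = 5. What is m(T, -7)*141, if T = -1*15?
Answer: -705/4 ≈ -176.25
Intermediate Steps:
T = -15
m(z, Y) = -5/4 (m(z, Y) = -¼*5 = -5/4)
m(T, -7)*141 = -5/4*141 = -705/4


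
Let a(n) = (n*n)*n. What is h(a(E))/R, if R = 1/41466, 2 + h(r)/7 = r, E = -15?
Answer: -980214774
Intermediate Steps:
a(n) = n³ (a(n) = n²*n = n³)
h(r) = -14 + 7*r
R = 1/41466 ≈ 2.4116e-5
h(a(E))/R = (-14 + 7*(-15)³)/(1/41466) = (-14 + 7*(-3375))*41466 = (-14 - 23625)*41466 = -23639*41466 = -980214774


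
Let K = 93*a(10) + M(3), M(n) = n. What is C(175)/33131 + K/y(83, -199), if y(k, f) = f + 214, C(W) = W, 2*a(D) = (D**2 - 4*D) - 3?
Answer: 8372927/47330 ≈ 176.91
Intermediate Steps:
a(D) = -3/2 + D**2/2 - 2*D (a(D) = ((D**2 - 4*D) - 3)/2 = (-3 + D**2 - 4*D)/2 = -3/2 + D**2/2 - 2*D)
y(k, f) = 214 + f
K = 5307/2 (K = 93*(-3/2 + (1/2)*10**2 - 2*10) + 3 = 93*(-3/2 + (1/2)*100 - 20) + 3 = 93*(-3/2 + 50 - 20) + 3 = 93*(57/2) + 3 = 5301/2 + 3 = 5307/2 ≈ 2653.5)
C(175)/33131 + K/y(83, -199) = 175/33131 + 5307/(2*(214 - 199)) = 175*(1/33131) + (5307/2)/15 = 25/4733 + (5307/2)*(1/15) = 25/4733 + 1769/10 = 8372927/47330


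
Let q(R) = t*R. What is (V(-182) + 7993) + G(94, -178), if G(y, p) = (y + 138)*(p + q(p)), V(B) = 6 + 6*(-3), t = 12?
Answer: -528867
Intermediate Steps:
q(R) = 12*R
V(B) = -12 (V(B) = 6 - 18 = -12)
G(y, p) = 13*p*(138 + y) (G(y, p) = (y + 138)*(p + 12*p) = (138 + y)*(13*p) = 13*p*(138 + y))
(V(-182) + 7993) + G(94, -178) = (-12 + 7993) + 13*(-178)*(138 + 94) = 7981 + 13*(-178)*232 = 7981 - 536848 = -528867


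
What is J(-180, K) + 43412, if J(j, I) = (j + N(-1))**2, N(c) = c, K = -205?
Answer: 76173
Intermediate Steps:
J(j, I) = (-1 + j)**2 (J(j, I) = (j - 1)**2 = (-1 + j)**2)
J(-180, K) + 43412 = (-1 - 180)**2 + 43412 = (-181)**2 + 43412 = 32761 + 43412 = 76173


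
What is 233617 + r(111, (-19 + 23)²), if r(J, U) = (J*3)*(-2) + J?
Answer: 233062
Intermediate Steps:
r(J, U) = -5*J (r(J, U) = (3*J)*(-2) + J = -6*J + J = -5*J)
233617 + r(111, (-19 + 23)²) = 233617 - 5*111 = 233617 - 555 = 233062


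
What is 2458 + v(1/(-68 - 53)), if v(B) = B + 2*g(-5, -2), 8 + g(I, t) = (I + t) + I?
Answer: 292577/121 ≈ 2418.0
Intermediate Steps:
g(I, t) = -8 + t + 2*I (g(I, t) = -8 + ((I + t) + I) = -8 + (t + 2*I) = -8 + t + 2*I)
v(B) = -40 + B (v(B) = B + 2*(-8 - 2 + 2*(-5)) = B + 2*(-8 - 2 - 10) = B + 2*(-20) = B - 40 = -40 + B)
2458 + v(1/(-68 - 53)) = 2458 + (-40 + 1/(-68 - 53)) = 2458 + (-40 + 1/(-121)) = 2458 + (-40 - 1/121) = 2458 - 4841/121 = 292577/121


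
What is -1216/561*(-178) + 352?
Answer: 413920/561 ≈ 737.83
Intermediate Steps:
-1216/561*(-178) + 352 = 216448/561 + 352 = 413920/561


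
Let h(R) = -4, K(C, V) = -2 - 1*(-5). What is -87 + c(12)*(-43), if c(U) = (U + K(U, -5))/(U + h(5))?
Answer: -1341/8 ≈ -167.63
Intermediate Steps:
K(C, V) = 3 (K(C, V) = -2 + 5 = 3)
c(U) = (3 + U)/(-4 + U) (c(U) = (U + 3)/(U - 4) = (3 + U)/(-4 + U))
-87 + c(12)*(-43) = -87 + ((3 + 12)/(-4 + 12))*(-43) = -87 + (15/8)*(-43) = -87 - 645/8 = -1341/8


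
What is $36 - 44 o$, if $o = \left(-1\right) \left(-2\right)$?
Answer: $-52$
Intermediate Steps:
$o = 2$
$36 - 44 o = 36 - 88 = -52$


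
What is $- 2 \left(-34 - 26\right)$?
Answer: $120$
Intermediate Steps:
$- 2 \left(-34 - 26\right) = \left(-2\right) \left(-60\right) = 120$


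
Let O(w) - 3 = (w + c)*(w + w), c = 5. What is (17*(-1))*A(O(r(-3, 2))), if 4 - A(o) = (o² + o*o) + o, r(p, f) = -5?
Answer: 289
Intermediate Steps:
O(w) = 3 + 2*w*(5 + w) (O(w) = 3 + (w + 5)*(w + w) = 3 + (5 + w)*(2*w) = 3 + 2*w*(5 + w))
A(o) = 4 - o - 2*o² (A(o) = 4 - ((o² + o*o) + o) = 4 - ((o² + o²) + o) = 4 - (2*o² + o) = 4 - (o + 2*o²) = 4 + (-o - 2*o²) = 4 - o - 2*o²)
(17*(-1))*A(O(r(-3, 2))) = (17*(-1))*(4 - (3 + 2*(-5)² + 10*(-5)) - 2*(3 + 2*(-5)² + 10*(-5))²) = -17*(4 - (3 + 2*25 - 50) - 2*(3 + 2*25 - 50)²) = -17*(4 - (3 + 50 - 50) - 2*(3 + 50 - 50)²) = -17*(4 - 1*3 - 2*3²) = -17*(4 - 3 - 2*9) = -17*(4 - 3 - 18) = -17*(-17) = 289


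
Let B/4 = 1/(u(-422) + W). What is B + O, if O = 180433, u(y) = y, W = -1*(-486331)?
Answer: 87674018601/485909 ≈ 1.8043e+5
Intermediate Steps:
W = 486331
B = 4/485909 (B = 4/(-422 + 486331) = 4/485909 ≈ 8.2320e-6)
B + O = 4/485909 + 180433 = 87674018601/485909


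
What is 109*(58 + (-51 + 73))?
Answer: 8720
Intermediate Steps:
109*(58 + (-51 + 73)) = 109*(58 + 22) = 109*80 = 8720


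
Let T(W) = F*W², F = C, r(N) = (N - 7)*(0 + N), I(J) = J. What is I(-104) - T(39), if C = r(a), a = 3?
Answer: 18148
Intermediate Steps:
r(N) = N*(-7 + N) (r(N) = (-7 + N)*N = N*(-7 + N))
C = -12 (C = 3*(-7 + 3) = 3*(-4) = -12)
F = -12
T(W) = -12*W²
I(-104) - T(39) = -104 - (-12)*39² = -104 - (-12)*1521 = -104 - 1*(-18252) = -104 + 18252 = 18148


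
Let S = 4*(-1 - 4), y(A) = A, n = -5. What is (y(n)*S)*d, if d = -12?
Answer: -1200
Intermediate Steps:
S = -20 (S = 4*(-5) = -20)
(y(n)*S)*d = -5*(-20)*(-12) = 100*(-12) = -1200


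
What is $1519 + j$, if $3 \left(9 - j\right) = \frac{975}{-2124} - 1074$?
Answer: $\frac{4006189}{2124} \approx 1886.2$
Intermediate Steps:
$j = \frac{779833}{2124}$ ($j = 9 - \frac{\frac{975}{-2124} - 1074}{3} = 9 - \frac{975 \left(- \frac{1}{2124}\right) - 1074}{3} = 9 - \frac{- \frac{325}{708} - 1074}{3} = 9 - - \frac{760717}{2124} = 9 + \frac{760717}{2124} = \frac{779833}{2124} \approx 367.15$)
$1519 + j = 1519 + \frac{779833}{2124} = \frac{4006189}{2124}$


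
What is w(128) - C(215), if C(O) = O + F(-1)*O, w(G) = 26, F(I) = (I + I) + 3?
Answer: -404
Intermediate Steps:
F(I) = 3 + 2*I (F(I) = 2*I + 3 = 3 + 2*I)
C(O) = 2*O (C(O) = O + (3 + 2*(-1))*O = O + (3 - 2)*O = O + 1*O = O + O = 2*O)
w(128) - C(215) = 26 - 2*215 = 26 - 1*430 = 26 - 430 = -404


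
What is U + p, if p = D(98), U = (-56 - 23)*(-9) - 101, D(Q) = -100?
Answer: 510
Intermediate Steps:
U = 610 (U = -79*(-9) - 101 = 711 - 101 = 610)
p = -100
U + p = 610 - 100 = 510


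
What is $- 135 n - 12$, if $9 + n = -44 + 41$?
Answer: $1608$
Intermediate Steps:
$n = -12$ ($n = -9 + \left(-44 + 41\right) = -9 - 3 = -12$)
$- 135 n - 12 = \left(-135\right) \left(-12\right) - 12 = 1620 - 12 = 1608$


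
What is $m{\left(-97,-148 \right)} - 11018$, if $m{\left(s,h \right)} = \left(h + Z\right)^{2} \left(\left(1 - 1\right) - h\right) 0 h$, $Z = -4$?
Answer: $-11018$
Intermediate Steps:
$m{\left(s,h \right)} = 0$ ($m{\left(s,h \right)} = \left(h - 4\right)^{2} \left(\left(1 - 1\right) - h\right) 0 h = \left(-4 + h\right)^{2} \left(0 - h\right) 0 = \left(-4 + h\right)^{2} \left(- h\right) 0 = - h \left(-4 + h\right)^{2} \cdot 0 = 0$)
$m{\left(-97,-148 \right)} - 11018 = 0 - 11018 = -11018$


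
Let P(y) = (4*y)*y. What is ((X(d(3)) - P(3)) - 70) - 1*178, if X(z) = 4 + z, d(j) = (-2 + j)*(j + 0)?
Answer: -277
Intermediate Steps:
P(y) = 4*y²
d(j) = j*(-2 + j) (d(j) = (-2 + j)*j = j*(-2 + j))
((X(d(3)) - P(3)) - 70) - 1*178 = (((4 + 3*(-2 + 3)) - 4*3²) - 70) - 1*178 = (((4 + 3*1) - 4*9) - 70) - 178 = (((4 + 3) - 1*36) - 70) - 178 = ((7 - 36) - 70) - 178 = (-29 - 70) - 178 = -99 - 178 = -277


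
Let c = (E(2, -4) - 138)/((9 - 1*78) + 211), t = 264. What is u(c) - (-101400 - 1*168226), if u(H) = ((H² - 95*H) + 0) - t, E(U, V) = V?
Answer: 269458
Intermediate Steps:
c = -1 (c = (-4 - 138)/((9 - 1*78) + 211) = -142/((9 - 78) + 211) = -142/(-69 + 211) = -142/142 = -142*1/142 = -1)
u(H) = -264 + H² - 95*H (u(H) = ((H² - 95*H) + 0) - 1*264 = (H² - 95*H) - 264 = -264 + H² - 95*H)
u(c) - (-101400 - 1*168226) = (-264 + (-1)² - 95*(-1)) - (-101400 - 1*168226) = (-264 + 1 + 95) - (-101400 - 168226) = -168 - 1*(-269626) = -168 + 269626 = 269458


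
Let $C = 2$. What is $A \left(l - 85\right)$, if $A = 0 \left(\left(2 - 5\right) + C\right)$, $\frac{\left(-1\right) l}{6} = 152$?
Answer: $0$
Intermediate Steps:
$l = -912$ ($l = \left(-6\right) 152 = -912$)
$A = 0$ ($A = 0 \left(\left(2 - 5\right) + 2\right) = 0 \left(-3 + 2\right) = 0 \left(-1\right) = 0$)
$A \left(l - 85\right) = 0 \left(-912 - 85\right) = 0 \left(-997\right) = 0$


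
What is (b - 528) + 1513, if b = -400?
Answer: 585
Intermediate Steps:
(b - 528) + 1513 = (-400 - 528) + 1513 = -928 + 1513 = 585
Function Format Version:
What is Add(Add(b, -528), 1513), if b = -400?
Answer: 585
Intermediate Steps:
Add(Add(b, -528), 1513) = Add(Add(-400, -528), 1513) = Add(-928, 1513) = 585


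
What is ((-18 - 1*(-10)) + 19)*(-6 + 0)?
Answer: -66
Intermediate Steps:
((-18 - 1*(-10)) + 19)*(-6 + 0) = ((-18 + 10) + 19)*(-6) = (-8 + 19)*(-6) = 11*(-6) = -66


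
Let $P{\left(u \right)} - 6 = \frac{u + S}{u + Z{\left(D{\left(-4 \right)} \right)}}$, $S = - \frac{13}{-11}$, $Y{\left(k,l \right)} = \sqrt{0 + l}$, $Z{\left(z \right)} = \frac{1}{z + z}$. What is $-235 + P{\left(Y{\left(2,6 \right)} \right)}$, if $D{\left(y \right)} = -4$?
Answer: $- \frac{960449}{4213} + \frac{920 \sqrt{6}}{4213} \approx -227.44$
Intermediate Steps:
$Z{\left(z \right)} = \frac{1}{2 z}$
$Y{\left(k,l \right)} = \sqrt{l}$
$S = \frac{13}{11}$ ($S = \left(-13\right) \left(- \frac{1}{11}\right) = \frac{13}{11} \approx 1.1818$)
$P{\left(u \right)} = 6 + \frac{\frac{13}{11} + u}{- \frac{1}{8} + u}$ ($P{\left(u \right)} = 6 + \frac{u + \frac{13}{11}}{u + \frac{1}{2 \left(-4\right)}} = 6 + \frac{\frac{13}{11} + u}{u + \frac{1}{2} \left(- \frac{1}{4}\right)} = 6 + \frac{\frac{13}{11} + u}{u - \frac{1}{8}} = 6 + \frac{\frac{13}{11} + u}{- \frac{1}{8} + u}$)
$-235 + P{\left(Y{\left(2,6 \right)} \right)} = -235 + \frac{2 \left(19 + 308 \sqrt{6}\right)}{11 \left(-1 + 8 \sqrt{6}\right)}$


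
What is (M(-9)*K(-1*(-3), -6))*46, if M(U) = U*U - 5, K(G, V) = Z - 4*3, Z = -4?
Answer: -55936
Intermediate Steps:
K(G, V) = -16 (K(G, V) = -4 - 4*3 = -4 - 12 = -16)
M(U) = -5 + U² (M(U) = U² - 5 = -5 + U²)
(M(-9)*K(-1*(-3), -6))*46 = ((-5 + (-9)²)*(-16))*46 = ((-5 + 81)*(-16))*46 = (76*(-16))*46 = -1216*46 = -55936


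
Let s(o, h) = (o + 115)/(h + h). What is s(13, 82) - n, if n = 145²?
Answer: -861993/41 ≈ -21024.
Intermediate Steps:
s(o, h) = (115 + o)/(2*h) (s(o, h) = (115 + o)/((2*h)) = (115 + o)*(1/(2*h)) = (115 + o)/(2*h))
n = 21025
s(13, 82) - n = (½)*(115 + 13)/82 - 1*21025 = (½)*(1/82)*128 - 21025 = 32/41 - 21025 = -861993/41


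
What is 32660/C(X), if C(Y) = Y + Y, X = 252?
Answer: 8165/126 ≈ 64.802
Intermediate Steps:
C(Y) = 2*Y
32660/C(X) = 32660/((2*252)) = 32660/504 = 32660*(1/504) = 8165/126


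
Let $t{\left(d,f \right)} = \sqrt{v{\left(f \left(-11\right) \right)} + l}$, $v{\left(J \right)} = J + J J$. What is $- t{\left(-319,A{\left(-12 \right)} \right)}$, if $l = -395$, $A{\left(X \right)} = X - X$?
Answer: $- i \sqrt{395} \approx - 19.875 i$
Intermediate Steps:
$v{\left(J \right)} = J + J^{2}$
$A{\left(X \right)} = 0$
$t{\left(d,f \right)} = \sqrt{-395 - 11 f \left(1 - 11 f\right)}$ ($t{\left(d,f \right)} = \sqrt{f \left(-11\right) \left(1 + f \left(-11\right)\right) - 395} = \sqrt{- 11 f \left(1 - 11 f\right) - 395} = \sqrt{-395 - 11 f \left(1 - 11 f\right)}$)
$- t{\left(-319,A{\left(-12 \right)} \right)} = - \sqrt{-395 + 11 \cdot 0 \left(-1 + 11 \cdot 0\right)} = - \sqrt{-395 + 11 \cdot 0 \left(-1 + 0\right)} = - \sqrt{-395 + 11 \cdot 0 \left(-1\right)} = - \sqrt{-395 + 0} = - \sqrt{-395} = - i \sqrt{395}$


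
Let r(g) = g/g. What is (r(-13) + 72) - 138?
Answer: -65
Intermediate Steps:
r(g) = 1
(r(-13) + 72) - 138 = (1 + 72) - 138 = 73 - 138 = -65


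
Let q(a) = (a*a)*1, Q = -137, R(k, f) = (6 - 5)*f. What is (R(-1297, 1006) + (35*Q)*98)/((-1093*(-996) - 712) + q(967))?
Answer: -468904/2023005 ≈ -0.23179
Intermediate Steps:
R(k, f) = f (R(k, f) = 1*f = f)
q(a) = a**2 (q(a) = a**2*1 = a**2)
(R(-1297, 1006) + (35*Q)*98)/((-1093*(-996) - 712) + q(967)) = (1006 + (35*(-137))*98)/((-1093*(-996) - 712) + 967**2) = (1006 - 4795*98)/((1088628 - 712) + 935089) = (1006 - 469910)/(1087916 + 935089) = -468904/2023005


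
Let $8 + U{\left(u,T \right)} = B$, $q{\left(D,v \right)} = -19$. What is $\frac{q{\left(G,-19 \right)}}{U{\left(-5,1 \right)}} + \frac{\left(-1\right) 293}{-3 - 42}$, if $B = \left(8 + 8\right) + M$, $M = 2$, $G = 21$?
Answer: $\frac{83}{18} \approx 4.6111$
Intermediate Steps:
$B = 18$ ($B = \left(8 + 8\right) + 2 = 16 + 2 = 18$)
$U{\left(u,T \right)} = 10$ ($U{\left(u,T \right)} = -8 + 18 = 10$)
$\frac{q{\left(G,-19 \right)}}{U{\left(-5,1 \right)}} + \frac{\left(-1\right) 293}{-3 - 42} = - \frac{19}{10} + \frac{\left(-1\right) 293}{-3 - 42} = \left(-19\right) \frac{1}{10} - \frac{293}{-3 - 42} = - \frac{19}{10} - \frac{293}{-45} = - \frac{19}{10} - - \frac{293}{45} = - \frac{19}{10} + \frac{293}{45} = \frac{83}{18}$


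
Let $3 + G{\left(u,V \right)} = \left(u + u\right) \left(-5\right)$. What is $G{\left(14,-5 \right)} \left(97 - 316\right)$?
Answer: $31317$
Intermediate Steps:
$G{\left(u,V \right)} = -3 - 10 u$ ($G{\left(u,V \right)} = -3 + \left(u + u\right) \left(-5\right) = -3 + 2 u \left(-5\right) = -3 - 10 u$)
$G{\left(14,-5 \right)} \left(97 - 316\right) = \left(-3 - 140\right) \left(97 - 316\right) = \left(-3 - 140\right) \left(-219\right) = \left(-143\right) \left(-219\right) = 31317$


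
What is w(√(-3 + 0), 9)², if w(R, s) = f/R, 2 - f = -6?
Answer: -64/3 ≈ -21.333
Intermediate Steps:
f = 8 (f = 2 - 1*(-6) = 2 + 6 = 8)
w(R, s) = 8/R
w(√(-3 + 0), 9)² = (8/(√(-3 + 0)))² = (8/(√(-3)))² = (8/((I*√3)))² = (8*(-I*√3/3))² = (-8*I*√3/3)² = -64/3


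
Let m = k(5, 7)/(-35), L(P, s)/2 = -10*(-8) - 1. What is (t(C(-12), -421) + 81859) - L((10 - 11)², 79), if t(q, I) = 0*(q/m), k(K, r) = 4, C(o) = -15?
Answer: 81701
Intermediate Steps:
L(P, s) = 158 (L(P, s) = 2*(-10*(-8) - 1) = 2*(80 - 1) = 2*79 = 158)
m = -4/35 (m = 4/(-35) = 4*(-1/35) = -4/35 ≈ -0.11429)
t(q, I) = 0 (t(q, I) = 0*(q/(-4/35)) = 0*(q*(-35/4)) = 0*(-35*q/4) = 0)
(t(C(-12), -421) + 81859) - L((10 - 11)², 79) = (0 + 81859) - 1*158 = 81859 - 158 = 81701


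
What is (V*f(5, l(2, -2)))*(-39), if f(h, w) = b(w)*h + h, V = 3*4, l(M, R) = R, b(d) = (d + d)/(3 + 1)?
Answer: 0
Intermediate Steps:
b(d) = d/2 (b(d) = (2*d)/4 = (2*d)*(¼) = d/2)
V = 12
f(h, w) = h + h*w/2 (f(h, w) = (w/2)*h + h = h*w/2 + h = h + h*w/2)
(V*f(5, l(2, -2)))*(-39) = (12*((½)*5*(2 - 2)))*(-39) = (12*((½)*5*0))*(-39) = (12*0)*(-39) = 0*(-39) = 0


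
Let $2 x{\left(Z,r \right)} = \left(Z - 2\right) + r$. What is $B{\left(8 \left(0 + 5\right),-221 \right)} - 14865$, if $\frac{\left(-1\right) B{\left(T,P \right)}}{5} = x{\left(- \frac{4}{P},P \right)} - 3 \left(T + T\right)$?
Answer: $- \frac{5793535}{442} \approx -13108.0$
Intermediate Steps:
$x{\left(Z,r \right)} = -1 + \frac{Z}{2} + \frac{r}{2}$ ($x{\left(Z,r \right)} = \frac{\left(Z - 2\right) + r}{2} = \frac{\left(-2 + Z\right) + r}{2} = \frac{-2 + Z + r}{2} = -1 + \frac{Z}{2} + \frac{r}{2}$)
$B{\left(T,P \right)} = 5 + \frac{10}{P} + 30 T - \frac{5 P}{2}$ ($B{\left(T,P \right)} = - 5 \left(\left(-1 + \frac{\left(-4\right) \frac{1}{P}}{2} + \frac{P}{2}\right) - 3 \left(T + T\right)\right) = - 5 \left(\left(-1 - \frac{2}{P} + \frac{P}{2}\right) - 3 \cdot 2 T\right) = - 5 \left(\left(-1 + \frac{P}{2} - \frac{2}{P}\right) - 6 T\right) = - 5 \left(-1 + \frac{P}{2} - 6 T - \frac{2}{P}\right) = 5 + \frac{10}{P} + 30 T - \frac{5 P}{2}$)
$B{\left(8 \left(0 + 5\right),-221 \right)} - 14865 = \left(5 + \frac{10}{-221} + 30 \cdot 8 \left(0 + 5\right) - - \frac{1105}{2}\right) - 14865 = \left(5 + 10 \left(- \frac{1}{221}\right) + 30 \cdot 8 \cdot 5 + \frac{1105}{2}\right) - 14865 = \left(5 - \frac{10}{221} + 30 \cdot 40 + \frac{1105}{2}\right) - 14865 = \left(5 - \frac{10}{221} + 1200 + \frac{1105}{2}\right) - 14865 = \frac{776795}{442} - 14865 = - \frac{5793535}{442}$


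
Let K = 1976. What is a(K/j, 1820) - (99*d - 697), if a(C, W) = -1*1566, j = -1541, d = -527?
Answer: 51304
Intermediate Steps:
a(C, W) = -1566
a(K/j, 1820) - (99*d - 697) = -1566 - (99*(-527) - 697) = -1566 - (-52173 - 697) = -1566 - 1*(-52870) = -1566 + 52870 = 51304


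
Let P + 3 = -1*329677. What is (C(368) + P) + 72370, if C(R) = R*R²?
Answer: 49578722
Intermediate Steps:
P = -329680 (P = -3 - 1*329677 = -3 - 329677 = -329680)
C(R) = R³
(C(368) + P) + 72370 = (368³ - 329680) + 72370 = (49836032 - 329680) + 72370 = 49506352 + 72370 = 49578722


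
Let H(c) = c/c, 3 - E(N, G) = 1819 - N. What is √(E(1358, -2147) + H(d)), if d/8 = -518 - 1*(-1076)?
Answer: I*√457 ≈ 21.378*I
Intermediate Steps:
d = 4464 (d = 8*(-518 - 1*(-1076)) = 8*(-518 + 1076) = 8*558 = 4464)
E(N, G) = -1816 + N (E(N, G) = 3 - (1819 - N) = 3 + (-1819 + N) = -1816 + N)
H(c) = 1
√(E(1358, -2147) + H(d)) = √((-1816 + 1358) + 1) = √(-458 + 1) = √(-457) = I*√457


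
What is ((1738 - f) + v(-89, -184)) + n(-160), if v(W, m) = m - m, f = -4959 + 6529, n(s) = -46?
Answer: 122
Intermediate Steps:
f = 1570
v(W, m) = 0
((1738 - f) + v(-89, -184)) + n(-160) = ((1738 - 1*1570) + 0) - 46 = ((1738 - 1570) + 0) - 46 = (168 + 0) - 46 = 168 - 46 = 122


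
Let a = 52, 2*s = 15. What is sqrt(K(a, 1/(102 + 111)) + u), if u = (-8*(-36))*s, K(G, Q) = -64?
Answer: 4*sqrt(131) ≈ 45.782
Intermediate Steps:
s = 15/2 (s = (1/2)*15 = 15/2 ≈ 7.5000)
u = 2160 (u = -8*(-36)*(15/2) = 288*(15/2) = 2160)
sqrt(K(a, 1/(102 + 111)) + u) = sqrt(-64 + 2160) = sqrt(2096) = 4*sqrt(131)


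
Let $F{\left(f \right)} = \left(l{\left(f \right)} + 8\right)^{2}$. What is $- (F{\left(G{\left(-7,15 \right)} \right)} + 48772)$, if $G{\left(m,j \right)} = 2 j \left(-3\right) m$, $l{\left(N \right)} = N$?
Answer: $-455816$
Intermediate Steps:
$G{\left(m,j \right)} = - 6 j m$ ($G{\left(m,j \right)} = 2 \left(- 3 j\right) m = - 6 j m$)
$F{\left(f \right)} = \left(8 + f\right)^{2}$ ($F{\left(f \right)} = \left(f + 8\right)^{2} = \left(8 + f\right)^{2}$)
$- (F{\left(G{\left(-7,15 \right)} \right)} + 48772) = - (\left(8 - 90 \left(-7\right)\right)^{2} + 48772) = - (\left(8 + 630\right)^{2} + 48772) = - (638^{2} + 48772) = - (407044 + 48772) = \left(-1\right) 455816 = -455816$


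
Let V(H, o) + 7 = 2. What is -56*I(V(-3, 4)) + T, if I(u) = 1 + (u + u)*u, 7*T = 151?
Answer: -19841/7 ≈ -2834.4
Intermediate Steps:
V(H, o) = -5 (V(H, o) = -7 + 2 = -5)
T = 151/7 (T = (⅐)*151 = 151/7 ≈ 21.571)
I(u) = 1 + 2*u² (I(u) = 1 + (2*u)*u = 1 + 2*u²)
-56*I(V(-3, 4)) + T = -56*(1 + 2*(-5)²) + 151/7 = -56*(1 + 2*25) + 151/7 = -56*(1 + 50) + 151/7 = -56*51 + 151/7 = -2856 + 151/7 = -19841/7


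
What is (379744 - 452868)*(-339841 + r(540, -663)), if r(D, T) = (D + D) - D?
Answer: 24811046324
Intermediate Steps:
r(D, T) = D (r(D, T) = 2*D - D = D)
(379744 - 452868)*(-339841 + r(540, -663)) = (379744 - 452868)*(-339841 + 540) = -73124*(-339301) = 24811046324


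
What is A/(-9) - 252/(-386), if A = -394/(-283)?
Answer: 244880/491571 ≈ 0.49816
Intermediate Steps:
A = 394/283 (A = -394*(-1/283) = 394/283 ≈ 1.3922)
A/(-9) - 252/(-386) = (394/283)/(-9) - 252/(-386) = (394/283)*(-⅑) - 252*(-1/386) = -394/2547 + 126/193 = 244880/491571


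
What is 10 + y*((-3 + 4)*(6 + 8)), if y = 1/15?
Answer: 164/15 ≈ 10.933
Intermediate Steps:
y = 1/15 ≈ 0.066667
10 + y*((-3 + 4)*(6 + 8)) = 10 + ((-3 + 4)*(6 + 8))/15 = 10 + (1*14)/15 = 10 + (1/15)*14 = 10 + 14/15 = 164/15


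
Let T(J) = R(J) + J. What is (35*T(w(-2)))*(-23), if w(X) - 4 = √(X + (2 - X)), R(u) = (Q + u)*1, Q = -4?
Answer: -3220 - 1610*√2 ≈ -5496.9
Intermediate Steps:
R(u) = -4 + u (R(u) = (-4 + u)*1 = -4 + u)
w(X) = 4 + √2 (w(X) = 4 + √(X + (2 - X)) = 4 + √2)
T(J) = -4 + 2*J (T(J) = (-4 + J) + J = -4 + 2*J)
(35*T(w(-2)))*(-23) = (35*(-4 + 2*(4 + √2)))*(-23) = (35*(-4 + (8 + 2*√2)))*(-23) = (35*(4 + 2*√2))*(-23) = (140 + 70*√2)*(-23) = -3220 - 1610*√2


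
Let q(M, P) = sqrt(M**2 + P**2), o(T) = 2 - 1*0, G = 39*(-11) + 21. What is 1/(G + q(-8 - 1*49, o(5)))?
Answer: -408/163211 - sqrt(3253)/163211 ≈ -0.0028493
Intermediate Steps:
G = -408 (G = -429 + 21 = -408)
o(T) = 2 (o(T) = 2 + 0 = 2)
1/(G + q(-8 - 1*49, o(5))) = 1/(-408 + sqrt((-8 - 1*49)**2 + 2**2)) = 1/(-408 + sqrt((-8 - 49)**2 + 4)) = 1/(-408 + sqrt((-57)**2 + 4)) = 1/(-408 + sqrt(3249 + 4)) = 1/(-408 + sqrt(3253))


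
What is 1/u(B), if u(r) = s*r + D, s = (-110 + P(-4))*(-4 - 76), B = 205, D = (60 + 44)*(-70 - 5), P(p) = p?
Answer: 1/1861800 ≈ 5.3711e-7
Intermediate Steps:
D = -7800 (D = 104*(-75) = -7800)
s = 9120 (s = (-110 - 4)*(-4 - 76) = -114*(-80) = 9120)
u(r) = -7800 + 9120*r (u(r) = 9120*r - 7800 = -7800 + 9120*r)
1/u(B) = 1/(-7800 + 9120*205) = 1/(-7800 + 1869600) = 1/1861800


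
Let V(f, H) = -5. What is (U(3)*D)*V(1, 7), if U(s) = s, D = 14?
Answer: -210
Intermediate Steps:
(U(3)*D)*V(1, 7) = (3*14)*(-5) = 42*(-5) = -210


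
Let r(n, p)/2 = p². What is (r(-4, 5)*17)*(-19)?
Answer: -16150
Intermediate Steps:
r(n, p) = 2*p²
(r(-4, 5)*17)*(-19) = ((2*5²)*17)*(-19) = ((2*25)*17)*(-19) = (50*17)*(-19) = 850*(-19) = -16150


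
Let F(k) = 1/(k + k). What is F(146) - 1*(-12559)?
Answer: 3667229/292 ≈ 12559.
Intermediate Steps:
F(k) = 1/(2*k)
F(146) - 1*(-12559) = (½)/146 - 1*(-12559) = (½)*(1/146) + 12559 = 1/292 + 12559 = 3667229/292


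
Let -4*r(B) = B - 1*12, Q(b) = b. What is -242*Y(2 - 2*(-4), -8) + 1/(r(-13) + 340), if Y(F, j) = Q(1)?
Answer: -335166/1385 ≈ -242.00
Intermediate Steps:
Y(F, j) = 1
r(B) = 3 - B/4 (r(B) = -(B - 1*12)/4 = -(B - 12)/4 = -(-12 + B)/4 = 3 - B/4)
-242*Y(2 - 2*(-4), -8) + 1/(r(-13) + 340) = -242*1 + 1/((3 - ¼*(-13)) + 340) = -242 + 1/((3 + 13/4) + 340) = -242 + 1/(25/4 + 340) = -242 + 1/(1385/4) = -242 + 4/1385 = -335166/1385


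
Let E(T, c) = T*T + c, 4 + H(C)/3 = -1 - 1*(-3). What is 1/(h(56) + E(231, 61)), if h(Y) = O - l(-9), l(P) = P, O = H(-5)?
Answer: 1/53425 ≈ 1.8718e-5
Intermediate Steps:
H(C) = -6 (H(C) = -12 + 3*(-1 - 1*(-3)) = -12 + 3*(-1 + 3) = -12 + 3*2 = -12 + 6 = -6)
O = -6
E(T, c) = c + T**2 (E(T, c) = T**2 + c = c + T**2)
h(Y) = 3 (h(Y) = -6 - 1*(-9) = -6 + 9 = 3)
1/(h(56) + E(231, 61)) = 1/(3 + (61 + 231**2)) = 1/(3 + (61 + 53361)) = 1/(3 + 53422) = 1/53425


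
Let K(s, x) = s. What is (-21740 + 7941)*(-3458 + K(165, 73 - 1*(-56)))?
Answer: 45440107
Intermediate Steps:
(-21740 + 7941)*(-3458 + K(165, 73 - 1*(-56))) = (-21740 + 7941)*(-3458 + 165) = -13799*(-3293) = 45440107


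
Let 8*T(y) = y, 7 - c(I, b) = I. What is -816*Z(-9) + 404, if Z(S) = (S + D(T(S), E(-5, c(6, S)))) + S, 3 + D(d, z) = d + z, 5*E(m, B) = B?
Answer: 91474/5 ≈ 18295.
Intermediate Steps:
c(I, b) = 7 - I
T(y) = y/8
E(m, B) = B/5
D(d, z) = -3 + d + z (D(d, z) = -3 + (d + z) = -3 + d + z)
Z(S) = -14/5 + 17*S/8 (Z(S) = (S + (-3 + S/8 + (7 - 1*6)/5)) + S = (S + (-3 + S/8 + (7 - 6)/5)) + S = (S + (-3 + S/8 + (⅕)*1)) + S = (S + (-3 + S/8 + ⅕)) + S = (S + (-14/5 + S/8)) + S = (-14/5 + 9*S/8) + S = -14/5 + 17*S/8)
-816*Z(-9) + 404 = -816*(-14/5 + (17/8)*(-9)) + 404 = -816*(-14/5 - 153/8) + 404 = -816*(-877/40) + 404 = 89454/5 + 404 = 91474/5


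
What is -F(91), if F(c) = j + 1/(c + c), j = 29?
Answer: -5279/182 ≈ -29.005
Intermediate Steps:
F(c) = 29 + 1/(2*c) (F(c) = 29 + 1/(c + c) = 29 + 1/(2*c))
-F(91) = -(29 + (½)/91) = -(29 + (½)*(1/91)) = -(29 + 1/182) = -1*5279/182 = -5279/182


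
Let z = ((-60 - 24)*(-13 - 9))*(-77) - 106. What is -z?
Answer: 142402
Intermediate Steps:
z = -142402 (z = -84*(-22)*(-77) - 106 = 1848*(-77) - 106 = -142296 - 106 = -142402)
-z = -1*(-142402) = 142402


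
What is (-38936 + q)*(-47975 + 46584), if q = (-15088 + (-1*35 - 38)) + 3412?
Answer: 70502835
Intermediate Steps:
q = -11749 (q = (-15088 + (-35 - 38)) + 3412 = (-15088 - 73) + 3412 = -15161 + 3412 = -11749)
(-38936 + q)*(-47975 + 46584) = (-38936 - 11749)*(-47975 + 46584) = -50685*(-1391) = 70502835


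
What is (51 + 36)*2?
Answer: 174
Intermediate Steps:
(51 + 36)*2 = 87*2 = 174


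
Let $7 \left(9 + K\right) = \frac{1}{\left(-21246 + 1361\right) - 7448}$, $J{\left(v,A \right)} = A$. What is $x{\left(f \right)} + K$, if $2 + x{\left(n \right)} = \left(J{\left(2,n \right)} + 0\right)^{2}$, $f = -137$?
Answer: $\frac{3588986897}{191331} \approx 18758.0$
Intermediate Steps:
$K = - \frac{1721980}{191331}$ ($K = -9 + \frac{1}{7 \left(\left(-21246 + 1361\right) - 7448\right)} = -9 + \frac{1}{7 \left(-19885 - 7448\right)} = -9 + \frac{1}{7 \left(-27333\right)} = -9 + \frac{1}{7} \left(- \frac{1}{27333}\right) = -9 - \frac{1}{191331} = - \frac{1721980}{191331} \approx -9.0$)
$x{\left(n \right)} = -2 + n^{2}$ ($x{\left(n \right)} = -2 + \left(n + 0\right)^{2} = -2 + n^{2}$)
$x{\left(f \right)} + K = \left(-2 + \left(-137\right)^{2}\right) - \frac{1721980}{191331} = \left(-2 + 18769\right) - \frac{1721980}{191331} = 18767 - \frac{1721980}{191331} = \frac{3588986897}{191331}$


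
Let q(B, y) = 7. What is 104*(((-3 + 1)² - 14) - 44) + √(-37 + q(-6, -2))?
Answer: -5616 + I*√30 ≈ -5616.0 + 5.4772*I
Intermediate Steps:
104*(((-3 + 1)² - 14) - 44) + √(-37 + q(-6, -2)) = 104*(((-3 + 1)² - 14) - 44) + √(-37 + 7) = 104*(((-2)² - 14) - 44) + √(-30) = 104*((4 - 14) - 44) + I*√30 = 104*(-10 - 44) + I*√30 = 104*(-54) + I*√30 = -5616 + I*√30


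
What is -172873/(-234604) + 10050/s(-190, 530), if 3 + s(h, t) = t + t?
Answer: 2540496961/247976428 ≈ 10.245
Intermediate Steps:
s(h, t) = -3 + 2*t (s(h, t) = -3 + (t + t) = -3 + 2*t)
-172873/(-234604) + 10050/s(-190, 530) = -172873/(-234604) + 10050/(-3 + 2*530) = -172873*(-1/234604) + 10050/(-3 + 1060) = 172873/234604 + 10050/1057 = 2540496961/247976428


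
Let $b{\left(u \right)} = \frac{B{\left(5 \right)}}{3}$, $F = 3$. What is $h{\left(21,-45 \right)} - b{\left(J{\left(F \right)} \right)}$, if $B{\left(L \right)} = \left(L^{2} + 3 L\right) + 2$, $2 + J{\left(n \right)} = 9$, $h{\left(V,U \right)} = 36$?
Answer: $22$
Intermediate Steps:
$J{\left(n \right)} = 7$ ($J{\left(n \right)} = -2 + 9 = 7$)
$B{\left(L \right)} = 2 + L^{2} + 3 L$
$b{\left(u \right)} = 14$ ($b{\left(u \right)} = \frac{2 + 5^{2} + 3 \cdot 5}{3} = \left(2 + 25 + 15\right) \frac{1}{3} = 42 \cdot \frac{1}{3} = 14$)
$h{\left(21,-45 \right)} - b{\left(J{\left(F \right)} \right)} = 36 - 14 = 22$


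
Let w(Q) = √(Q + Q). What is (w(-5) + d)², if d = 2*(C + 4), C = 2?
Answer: (12 + I*√10)² ≈ 134.0 + 75.895*I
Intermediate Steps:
w(Q) = √2*√Q (w(Q) = √(2*Q) = √2*√Q)
d = 12 (d = 2*(2 + 4) = 2*6 = 12)
(w(-5) + d)² = (√2*√(-5) + 12)² = (√2*(I*√5) + 12)² = (I*√10 + 12)² = (12 + I*√10)²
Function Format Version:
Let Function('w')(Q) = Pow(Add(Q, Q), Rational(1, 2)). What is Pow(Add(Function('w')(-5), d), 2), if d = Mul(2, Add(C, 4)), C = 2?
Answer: Pow(Add(12, Mul(I, Pow(10, Rational(1, 2)))), 2) ≈ Add(134.00, Mul(75.895, I))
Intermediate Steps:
Function('w')(Q) = Mul(Pow(2, Rational(1, 2)), Pow(Q, Rational(1, 2))) (Function('w')(Q) = Pow(Mul(2, Q), Rational(1, 2)) = Mul(Pow(2, Rational(1, 2)), Pow(Q, Rational(1, 2))))
d = 12 (d = Mul(2, Add(2, 4)) = Mul(2, 6) = 12)
Pow(Add(Function('w')(-5), d), 2) = Pow(Add(Mul(Pow(2, Rational(1, 2)), Pow(-5, Rational(1, 2))), 12), 2) = Pow(Add(Mul(Pow(2, Rational(1, 2)), Mul(I, Pow(5, Rational(1, 2)))), 12), 2) = Pow(Add(Mul(I, Pow(10, Rational(1, 2))), 12), 2) = Pow(Add(12, Mul(I, Pow(10, Rational(1, 2)))), 2)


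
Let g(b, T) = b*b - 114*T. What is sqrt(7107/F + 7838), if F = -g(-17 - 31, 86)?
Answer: sqrt(19597369)/50 ≈ 88.538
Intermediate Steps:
g(b, T) = b**2 - 114*T
F = 7500 (F = -((-17 - 31)**2 - 114*86) = -((-48)**2 - 9804) = -(2304 - 9804) = -1*(-7500) = 7500)
sqrt(7107/F + 7838) = sqrt(7107/7500 + 7838) = sqrt(7107*(1/7500) + 7838) = sqrt(2369/2500 + 7838) = sqrt(19597369/2500) = sqrt(19597369)/50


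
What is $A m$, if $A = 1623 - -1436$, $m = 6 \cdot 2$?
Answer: $36708$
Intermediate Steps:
$m = 12$
$A = 3059$ ($A = 1623 + 1436 = 3059$)
$A m = 3059 \cdot 12 = 36708$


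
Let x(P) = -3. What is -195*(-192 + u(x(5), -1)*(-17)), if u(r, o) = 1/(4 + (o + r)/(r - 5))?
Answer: 114530/3 ≈ 38177.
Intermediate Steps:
u(r, o) = 1/(4 + (o + r)/(-5 + r))
-195*(-192 + u(x(5), -1)*(-17)) = -195*(-192 + ((-5 - 3)/(-20 - 1 + 5*(-3)))*(-17)) = -195*(-192 + (-8/(-20 - 1 - 15))*(-17)) = -195*(-192 + (-8/(-36))*(-17)) = -195*(-192 - 1/36*(-8)*(-17)) = -195*(-192 + (2/9)*(-17)) = -195*(-192 - 34/9) = -195*(-1762/9) = 114530/3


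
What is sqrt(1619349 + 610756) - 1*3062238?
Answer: -3062238 + sqrt(2230105) ≈ -3.0607e+6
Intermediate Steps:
sqrt(1619349 + 610756) - 1*3062238 = sqrt(2230105) - 3062238 = -3062238 + sqrt(2230105)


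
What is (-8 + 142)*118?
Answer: 15812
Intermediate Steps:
(-8 + 142)*118 = 134*118 = 15812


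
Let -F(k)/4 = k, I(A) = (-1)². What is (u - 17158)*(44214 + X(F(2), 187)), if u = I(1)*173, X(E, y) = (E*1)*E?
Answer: -752061830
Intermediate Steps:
I(A) = 1
F(k) = -4*k
X(E, y) = E² (X(E, y) = E*E = E²)
u = 173 (u = 1*173 = 173)
(u - 17158)*(44214 + X(F(2), 187)) = (173 - 17158)*(44214 + (-4*2)²) = -16985*(44214 + (-8)²) = -16985*(44214 + 64) = -16985*44278 = -752061830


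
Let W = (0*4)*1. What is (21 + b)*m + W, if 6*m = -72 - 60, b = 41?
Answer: -1364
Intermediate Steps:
W = 0 (W = 0*1 = 0)
m = -22 (m = (-72 - 60)/6 = (1/6)*(-132) = -22)
(21 + b)*m + W = (21 + 41)*(-22) + 0 = 62*(-22) + 0 = -1364 + 0 = -1364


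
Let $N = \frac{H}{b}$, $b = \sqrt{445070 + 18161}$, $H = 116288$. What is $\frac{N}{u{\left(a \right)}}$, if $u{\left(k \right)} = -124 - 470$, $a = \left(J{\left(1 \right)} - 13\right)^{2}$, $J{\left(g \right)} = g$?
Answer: $- \frac{58144 \sqrt{463231}}{137579607} \approx -0.28764$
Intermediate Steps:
$b = \sqrt{463231} \approx 680.61$
$a = 144$ ($a = \left(1 - 13\right)^{2} = \left(-12\right)^{2} = 144$)
$u{\left(k \right)} = -594$
$N = \frac{116288 \sqrt{463231}}{463231}$ ($N = \frac{116288}{\sqrt{463231}} = 116288 \frac{\sqrt{463231}}{463231} = \frac{116288 \sqrt{463231}}{463231} \approx 170.86$)
$\frac{N}{u{\left(a \right)}} = \frac{\frac{116288}{463231} \sqrt{463231}}{-594} = \frac{116288 \sqrt{463231}}{463231} \left(- \frac{1}{594}\right) = - \frac{58144 \sqrt{463231}}{137579607}$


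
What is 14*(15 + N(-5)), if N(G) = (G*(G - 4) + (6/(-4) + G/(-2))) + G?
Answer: 784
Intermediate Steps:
N(G) = -3/2 + G/2 + G*(-4 + G) (N(G) = (G*(-4 + G) + (6*(-¼) + G*(-½))) + G = (G*(-4 + G) + (-3/2 - G/2)) + G = (-3/2 - G/2 + G*(-4 + G)) + G = -3/2 + G/2 + G*(-4 + G))
14*(15 + N(-5)) = 14*(15 + (-3/2 + (-5)² - 7/2*(-5))) = 14*(15 + (-3/2 + 25 + 35/2)) = 14*(15 + 41) = 14*56 = 784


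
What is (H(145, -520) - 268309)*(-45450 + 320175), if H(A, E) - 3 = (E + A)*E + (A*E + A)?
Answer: -40813420725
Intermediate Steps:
H(A, E) = 3 + A + A*E + E*(A + E) (H(A, E) = 3 + ((E + A)*E + (A*E + A)) = 3 + ((A + E)*E + (A + A*E)) = 3 + (E*(A + E) + (A + A*E)) = 3 + (A + A*E + E*(A + E)) = 3 + A + A*E + E*(A + E))
(H(145, -520) - 268309)*(-45450 + 320175) = ((3 + 145 + (-520)² + 2*145*(-520)) - 268309)*(-45450 + 320175) = ((3 + 145 + 270400 - 150800) - 268309)*274725 = (119748 - 268309)*274725 = -148561*274725 = -40813420725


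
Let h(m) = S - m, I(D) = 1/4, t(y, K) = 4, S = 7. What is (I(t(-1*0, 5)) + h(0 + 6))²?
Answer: 25/16 ≈ 1.5625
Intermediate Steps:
I(D) = ¼
h(m) = 7 - m
(I(t(-1*0, 5)) + h(0 + 6))² = (¼ + (7 - (0 + 6)))² = (¼ + (7 - 1*6))² = (¼ + (7 - 6))² = (¼ + 1)² = (5/4)² = 25/16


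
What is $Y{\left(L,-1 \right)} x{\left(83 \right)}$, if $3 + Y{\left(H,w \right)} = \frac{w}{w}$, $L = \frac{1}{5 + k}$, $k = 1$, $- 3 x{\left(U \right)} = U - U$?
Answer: $0$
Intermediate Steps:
$x{\left(U \right)} = 0$ ($x{\left(U \right)} = - \frac{U - U}{3} = \left(- \frac{1}{3}\right) 0 = 0$)
$L = \frac{1}{6}$ ($L = \frac{1}{5 + 1} = \frac{1}{6} \approx 0.16667$)
$Y{\left(H,w \right)} = -2$ ($Y{\left(H,w \right)} = -3 + \frac{w}{w} = -3 + 1 = -2$)
$Y{\left(L,-1 \right)} x{\left(83 \right)} = \left(-2\right) 0 = 0$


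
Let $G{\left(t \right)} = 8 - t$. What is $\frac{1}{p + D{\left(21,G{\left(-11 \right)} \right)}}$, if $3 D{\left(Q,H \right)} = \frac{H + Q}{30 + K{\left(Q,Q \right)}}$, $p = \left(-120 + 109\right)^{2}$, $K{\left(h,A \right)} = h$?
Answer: $\frac{153}{18553} \approx 0.0082466$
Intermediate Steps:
$p = 121$ ($p = \left(-11\right)^{2} = 121$)
$D{\left(Q,H \right)} = \frac{H + Q}{3 \left(30 + Q\right)}$ ($D{\left(Q,H \right)} = \frac{\left(H + Q\right) \frac{1}{30 + Q}}{3} = \frac{\frac{1}{30 + Q} \left(H + Q\right)}{3} = \frac{H + Q}{3 \left(30 + Q\right)}$)
$\frac{1}{p + D{\left(21,G{\left(-11 \right)} \right)}} = \frac{1}{121 + \frac{\left(8 - -11\right) + 21}{3 \left(30 + 21\right)}} = \frac{1}{121 + \frac{\left(8 + 11\right) + 21}{3 \cdot 51}} = \frac{1}{121 + \frac{1}{3} \cdot \frac{1}{51} \left(19 + 21\right)} = \frac{1}{121 + \frac{1}{3} \cdot \frac{1}{51} \cdot 40} = \frac{1}{121 + \frac{40}{153}} = \frac{1}{\frac{18553}{153}} = \frac{153}{18553}$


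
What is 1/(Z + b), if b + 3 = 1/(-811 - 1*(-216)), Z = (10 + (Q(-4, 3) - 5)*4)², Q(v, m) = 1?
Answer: 595/19634 ≈ 0.030305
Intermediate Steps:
Z = 36 (Z = (10 + (1 - 5)*4)² = (10 - 4*4)² = (10 - 16)² = (-6)² = 36)
b = -1786/595 (b = -3 + 1/(-811 - 1*(-216)) = -3 + 1/(-811 + 216) = -3 + 1/(-595) = -3 - 1/595 = -1786/595 ≈ -3.0017)
1/(Z + b) = 1/(36 - 1786/595) = 1/(19634/595) = 595/19634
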